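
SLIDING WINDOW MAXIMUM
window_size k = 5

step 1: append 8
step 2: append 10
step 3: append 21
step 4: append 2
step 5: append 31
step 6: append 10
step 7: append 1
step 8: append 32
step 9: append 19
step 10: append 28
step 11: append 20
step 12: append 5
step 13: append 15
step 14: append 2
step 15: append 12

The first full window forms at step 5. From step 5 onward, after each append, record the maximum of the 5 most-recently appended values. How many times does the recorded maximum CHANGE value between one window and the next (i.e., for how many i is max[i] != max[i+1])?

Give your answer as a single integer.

Answer: 3

Derivation:
step 1: append 8 -> window=[8] (not full yet)
step 2: append 10 -> window=[8, 10] (not full yet)
step 3: append 21 -> window=[8, 10, 21] (not full yet)
step 4: append 2 -> window=[8, 10, 21, 2] (not full yet)
step 5: append 31 -> window=[8, 10, 21, 2, 31] -> max=31
step 6: append 10 -> window=[10, 21, 2, 31, 10] -> max=31
step 7: append 1 -> window=[21, 2, 31, 10, 1] -> max=31
step 8: append 32 -> window=[2, 31, 10, 1, 32] -> max=32
step 9: append 19 -> window=[31, 10, 1, 32, 19] -> max=32
step 10: append 28 -> window=[10, 1, 32, 19, 28] -> max=32
step 11: append 20 -> window=[1, 32, 19, 28, 20] -> max=32
step 12: append 5 -> window=[32, 19, 28, 20, 5] -> max=32
step 13: append 15 -> window=[19, 28, 20, 5, 15] -> max=28
step 14: append 2 -> window=[28, 20, 5, 15, 2] -> max=28
step 15: append 12 -> window=[20, 5, 15, 2, 12] -> max=20
Recorded maximums: 31 31 31 32 32 32 32 32 28 28 20
Changes between consecutive maximums: 3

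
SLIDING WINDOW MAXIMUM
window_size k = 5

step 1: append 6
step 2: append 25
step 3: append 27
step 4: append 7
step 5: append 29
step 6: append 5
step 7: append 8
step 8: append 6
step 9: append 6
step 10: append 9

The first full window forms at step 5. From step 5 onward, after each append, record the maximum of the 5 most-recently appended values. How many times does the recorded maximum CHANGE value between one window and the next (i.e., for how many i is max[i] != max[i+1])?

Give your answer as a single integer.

step 1: append 6 -> window=[6] (not full yet)
step 2: append 25 -> window=[6, 25] (not full yet)
step 3: append 27 -> window=[6, 25, 27] (not full yet)
step 4: append 7 -> window=[6, 25, 27, 7] (not full yet)
step 5: append 29 -> window=[6, 25, 27, 7, 29] -> max=29
step 6: append 5 -> window=[25, 27, 7, 29, 5] -> max=29
step 7: append 8 -> window=[27, 7, 29, 5, 8] -> max=29
step 8: append 6 -> window=[7, 29, 5, 8, 6] -> max=29
step 9: append 6 -> window=[29, 5, 8, 6, 6] -> max=29
step 10: append 9 -> window=[5, 8, 6, 6, 9] -> max=9
Recorded maximums: 29 29 29 29 29 9
Changes between consecutive maximums: 1

Answer: 1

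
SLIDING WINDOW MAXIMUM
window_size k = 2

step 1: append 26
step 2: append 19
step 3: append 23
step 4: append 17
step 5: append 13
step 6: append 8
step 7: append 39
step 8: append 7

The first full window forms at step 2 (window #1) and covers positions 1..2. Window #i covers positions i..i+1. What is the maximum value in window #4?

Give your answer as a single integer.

Answer: 17

Derivation:
step 1: append 26 -> window=[26] (not full yet)
step 2: append 19 -> window=[26, 19] -> max=26
step 3: append 23 -> window=[19, 23] -> max=23
step 4: append 17 -> window=[23, 17] -> max=23
step 5: append 13 -> window=[17, 13] -> max=17
Window #4 max = 17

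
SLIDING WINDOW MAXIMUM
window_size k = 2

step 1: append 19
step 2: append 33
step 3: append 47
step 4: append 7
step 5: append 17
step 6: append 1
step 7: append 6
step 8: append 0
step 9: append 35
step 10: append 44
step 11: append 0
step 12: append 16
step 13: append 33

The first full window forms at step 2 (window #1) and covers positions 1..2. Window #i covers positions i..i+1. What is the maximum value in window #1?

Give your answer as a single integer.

step 1: append 19 -> window=[19] (not full yet)
step 2: append 33 -> window=[19, 33] -> max=33
Window #1 max = 33

Answer: 33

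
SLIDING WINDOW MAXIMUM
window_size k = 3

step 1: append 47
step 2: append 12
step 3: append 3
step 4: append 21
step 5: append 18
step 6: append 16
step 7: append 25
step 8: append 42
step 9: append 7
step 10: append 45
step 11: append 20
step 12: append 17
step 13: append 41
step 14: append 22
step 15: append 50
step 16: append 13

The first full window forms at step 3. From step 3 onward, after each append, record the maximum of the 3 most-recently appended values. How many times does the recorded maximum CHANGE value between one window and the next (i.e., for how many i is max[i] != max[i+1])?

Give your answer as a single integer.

step 1: append 47 -> window=[47] (not full yet)
step 2: append 12 -> window=[47, 12] (not full yet)
step 3: append 3 -> window=[47, 12, 3] -> max=47
step 4: append 21 -> window=[12, 3, 21] -> max=21
step 5: append 18 -> window=[3, 21, 18] -> max=21
step 6: append 16 -> window=[21, 18, 16] -> max=21
step 7: append 25 -> window=[18, 16, 25] -> max=25
step 8: append 42 -> window=[16, 25, 42] -> max=42
step 9: append 7 -> window=[25, 42, 7] -> max=42
step 10: append 45 -> window=[42, 7, 45] -> max=45
step 11: append 20 -> window=[7, 45, 20] -> max=45
step 12: append 17 -> window=[45, 20, 17] -> max=45
step 13: append 41 -> window=[20, 17, 41] -> max=41
step 14: append 22 -> window=[17, 41, 22] -> max=41
step 15: append 50 -> window=[41, 22, 50] -> max=50
step 16: append 13 -> window=[22, 50, 13] -> max=50
Recorded maximums: 47 21 21 21 25 42 42 45 45 45 41 41 50 50
Changes between consecutive maximums: 6

Answer: 6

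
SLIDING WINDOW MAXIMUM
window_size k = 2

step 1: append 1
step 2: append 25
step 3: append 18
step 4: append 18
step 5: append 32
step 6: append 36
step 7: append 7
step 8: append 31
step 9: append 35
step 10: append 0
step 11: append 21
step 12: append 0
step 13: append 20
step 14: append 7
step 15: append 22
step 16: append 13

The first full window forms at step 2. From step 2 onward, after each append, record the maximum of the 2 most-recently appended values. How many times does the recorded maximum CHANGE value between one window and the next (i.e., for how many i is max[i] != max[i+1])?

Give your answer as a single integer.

Answer: 8

Derivation:
step 1: append 1 -> window=[1] (not full yet)
step 2: append 25 -> window=[1, 25] -> max=25
step 3: append 18 -> window=[25, 18] -> max=25
step 4: append 18 -> window=[18, 18] -> max=18
step 5: append 32 -> window=[18, 32] -> max=32
step 6: append 36 -> window=[32, 36] -> max=36
step 7: append 7 -> window=[36, 7] -> max=36
step 8: append 31 -> window=[7, 31] -> max=31
step 9: append 35 -> window=[31, 35] -> max=35
step 10: append 0 -> window=[35, 0] -> max=35
step 11: append 21 -> window=[0, 21] -> max=21
step 12: append 0 -> window=[21, 0] -> max=21
step 13: append 20 -> window=[0, 20] -> max=20
step 14: append 7 -> window=[20, 7] -> max=20
step 15: append 22 -> window=[7, 22] -> max=22
step 16: append 13 -> window=[22, 13] -> max=22
Recorded maximums: 25 25 18 32 36 36 31 35 35 21 21 20 20 22 22
Changes between consecutive maximums: 8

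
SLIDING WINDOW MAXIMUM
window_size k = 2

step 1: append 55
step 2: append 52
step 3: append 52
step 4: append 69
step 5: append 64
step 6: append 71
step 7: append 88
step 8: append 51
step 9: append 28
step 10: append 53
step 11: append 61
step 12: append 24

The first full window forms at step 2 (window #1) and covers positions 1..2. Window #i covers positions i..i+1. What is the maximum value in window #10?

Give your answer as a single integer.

step 1: append 55 -> window=[55] (not full yet)
step 2: append 52 -> window=[55, 52] -> max=55
step 3: append 52 -> window=[52, 52] -> max=52
step 4: append 69 -> window=[52, 69] -> max=69
step 5: append 64 -> window=[69, 64] -> max=69
step 6: append 71 -> window=[64, 71] -> max=71
step 7: append 88 -> window=[71, 88] -> max=88
step 8: append 51 -> window=[88, 51] -> max=88
step 9: append 28 -> window=[51, 28] -> max=51
step 10: append 53 -> window=[28, 53] -> max=53
step 11: append 61 -> window=[53, 61] -> max=61
Window #10 max = 61

Answer: 61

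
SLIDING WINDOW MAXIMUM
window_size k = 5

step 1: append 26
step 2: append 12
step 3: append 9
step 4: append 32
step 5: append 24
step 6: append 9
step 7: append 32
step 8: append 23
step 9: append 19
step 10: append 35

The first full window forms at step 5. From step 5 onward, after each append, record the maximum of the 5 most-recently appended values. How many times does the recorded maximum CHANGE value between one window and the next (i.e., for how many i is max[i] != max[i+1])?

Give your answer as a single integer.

step 1: append 26 -> window=[26] (not full yet)
step 2: append 12 -> window=[26, 12] (not full yet)
step 3: append 9 -> window=[26, 12, 9] (not full yet)
step 4: append 32 -> window=[26, 12, 9, 32] (not full yet)
step 5: append 24 -> window=[26, 12, 9, 32, 24] -> max=32
step 6: append 9 -> window=[12, 9, 32, 24, 9] -> max=32
step 7: append 32 -> window=[9, 32, 24, 9, 32] -> max=32
step 8: append 23 -> window=[32, 24, 9, 32, 23] -> max=32
step 9: append 19 -> window=[24, 9, 32, 23, 19] -> max=32
step 10: append 35 -> window=[9, 32, 23, 19, 35] -> max=35
Recorded maximums: 32 32 32 32 32 35
Changes between consecutive maximums: 1

Answer: 1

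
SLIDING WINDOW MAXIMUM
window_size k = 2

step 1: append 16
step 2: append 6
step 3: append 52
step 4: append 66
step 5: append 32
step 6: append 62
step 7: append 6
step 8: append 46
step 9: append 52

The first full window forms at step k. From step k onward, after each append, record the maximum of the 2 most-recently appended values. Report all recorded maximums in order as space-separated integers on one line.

step 1: append 16 -> window=[16] (not full yet)
step 2: append 6 -> window=[16, 6] -> max=16
step 3: append 52 -> window=[6, 52] -> max=52
step 4: append 66 -> window=[52, 66] -> max=66
step 5: append 32 -> window=[66, 32] -> max=66
step 6: append 62 -> window=[32, 62] -> max=62
step 7: append 6 -> window=[62, 6] -> max=62
step 8: append 46 -> window=[6, 46] -> max=46
step 9: append 52 -> window=[46, 52] -> max=52

Answer: 16 52 66 66 62 62 46 52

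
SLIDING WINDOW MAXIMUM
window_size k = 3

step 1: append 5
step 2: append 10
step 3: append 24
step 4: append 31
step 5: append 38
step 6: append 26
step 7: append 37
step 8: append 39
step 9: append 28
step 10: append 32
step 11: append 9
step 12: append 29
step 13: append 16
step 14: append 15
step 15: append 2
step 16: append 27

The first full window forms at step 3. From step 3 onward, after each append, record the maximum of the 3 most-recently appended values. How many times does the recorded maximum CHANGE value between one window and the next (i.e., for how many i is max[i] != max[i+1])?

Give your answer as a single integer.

step 1: append 5 -> window=[5] (not full yet)
step 2: append 10 -> window=[5, 10] (not full yet)
step 3: append 24 -> window=[5, 10, 24] -> max=24
step 4: append 31 -> window=[10, 24, 31] -> max=31
step 5: append 38 -> window=[24, 31, 38] -> max=38
step 6: append 26 -> window=[31, 38, 26] -> max=38
step 7: append 37 -> window=[38, 26, 37] -> max=38
step 8: append 39 -> window=[26, 37, 39] -> max=39
step 9: append 28 -> window=[37, 39, 28] -> max=39
step 10: append 32 -> window=[39, 28, 32] -> max=39
step 11: append 9 -> window=[28, 32, 9] -> max=32
step 12: append 29 -> window=[32, 9, 29] -> max=32
step 13: append 16 -> window=[9, 29, 16] -> max=29
step 14: append 15 -> window=[29, 16, 15] -> max=29
step 15: append 2 -> window=[16, 15, 2] -> max=16
step 16: append 27 -> window=[15, 2, 27] -> max=27
Recorded maximums: 24 31 38 38 38 39 39 39 32 32 29 29 16 27
Changes between consecutive maximums: 7

Answer: 7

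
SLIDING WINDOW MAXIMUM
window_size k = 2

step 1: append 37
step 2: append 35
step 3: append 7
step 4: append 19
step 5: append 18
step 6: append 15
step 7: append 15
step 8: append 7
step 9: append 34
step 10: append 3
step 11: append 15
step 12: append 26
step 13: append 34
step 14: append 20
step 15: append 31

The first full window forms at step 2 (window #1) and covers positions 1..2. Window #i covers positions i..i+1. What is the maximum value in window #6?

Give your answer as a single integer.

step 1: append 37 -> window=[37] (not full yet)
step 2: append 35 -> window=[37, 35] -> max=37
step 3: append 7 -> window=[35, 7] -> max=35
step 4: append 19 -> window=[7, 19] -> max=19
step 5: append 18 -> window=[19, 18] -> max=19
step 6: append 15 -> window=[18, 15] -> max=18
step 7: append 15 -> window=[15, 15] -> max=15
Window #6 max = 15

Answer: 15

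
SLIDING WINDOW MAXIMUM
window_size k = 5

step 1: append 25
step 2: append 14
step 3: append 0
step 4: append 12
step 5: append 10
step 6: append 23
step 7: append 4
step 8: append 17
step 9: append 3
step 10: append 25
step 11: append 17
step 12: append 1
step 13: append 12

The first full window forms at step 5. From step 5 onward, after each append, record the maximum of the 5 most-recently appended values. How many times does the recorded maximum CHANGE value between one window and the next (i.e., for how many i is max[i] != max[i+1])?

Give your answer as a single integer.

step 1: append 25 -> window=[25] (not full yet)
step 2: append 14 -> window=[25, 14] (not full yet)
step 3: append 0 -> window=[25, 14, 0] (not full yet)
step 4: append 12 -> window=[25, 14, 0, 12] (not full yet)
step 5: append 10 -> window=[25, 14, 0, 12, 10] -> max=25
step 6: append 23 -> window=[14, 0, 12, 10, 23] -> max=23
step 7: append 4 -> window=[0, 12, 10, 23, 4] -> max=23
step 8: append 17 -> window=[12, 10, 23, 4, 17] -> max=23
step 9: append 3 -> window=[10, 23, 4, 17, 3] -> max=23
step 10: append 25 -> window=[23, 4, 17, 3, 25] -> max=25
step 11: append 17 -> window=[4, 17, 3, 25, 17] -> max=25
step 12: append 1 -> window=[17, 3, 25, 17, 1] -> max=25
step 13: append 12 -> window=[3, 25, 17, 1, 12] -> max=25
Recorded maximums: 25 23 23 23 23 25 25 25 25
Changes between consecutive maximums: 2

Answer: 2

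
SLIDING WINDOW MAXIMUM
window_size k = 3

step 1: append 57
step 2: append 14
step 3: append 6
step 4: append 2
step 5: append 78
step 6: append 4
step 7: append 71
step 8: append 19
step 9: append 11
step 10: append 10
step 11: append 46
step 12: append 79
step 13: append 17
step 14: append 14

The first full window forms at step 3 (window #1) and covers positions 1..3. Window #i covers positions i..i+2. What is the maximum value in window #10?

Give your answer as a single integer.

Answer: 79

Derivation:
step 1: append 57 -> window=[57] (not full yet)
step 2: append 14 -> window=[57, 14] (not full yet)
step 3: append 6 -> window=[57, 14, 6] -> max=57
step 4: append 2 -> window=[14, 6, 2] -> max=14
step 5: append 78 -> window=[6, 2, 78] -> max=78
step 6: append 4 -> window=[2, 78, 4] -> max=78
step 7: append 71 -> window=[78, 4, 71] -> max=78
step 8: append 19 -> window=[4, 71, 19] -> max=71
step 9: append 11 -> window=[71, 19, 11] -> max=71
step 10: append 10 -> window=[19, 11, 10] -> max=19
step 11: append 46 -> window=[11, 10, 46] -> max=46
step 12: append 79 -> window=[10, 46, 79] -> max=79
Window #10 max = 79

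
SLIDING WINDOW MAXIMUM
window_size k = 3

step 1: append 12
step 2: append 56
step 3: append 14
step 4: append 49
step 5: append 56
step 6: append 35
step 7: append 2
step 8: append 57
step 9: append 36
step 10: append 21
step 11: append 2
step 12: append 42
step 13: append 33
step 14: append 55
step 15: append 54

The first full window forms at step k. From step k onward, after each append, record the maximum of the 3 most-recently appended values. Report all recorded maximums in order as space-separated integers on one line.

step 1: append 12 -> window=[12] (not full yet)
step 2: append 56 -> window=[12, 56] (not full yet)
step 3: append 14 -> window=[12, 56, 14] -> max=56
step 4: append 49 -> window=[56, 14, 49] -> max=56
step 5: append 56 -> window=[14, 49, 56] -> max=56
step 6: append 35 -> window=[49, 56, 35] -> max=56
step 7: append 2 -> window=[56, 35, 2] -> max=56
step 8: append 57 -> window=[35, 2, 57] -> max=57
step 9: append 36 -> window=[2, 57, 36] -> max=57
step 10: append 21 -> window=[57, 36, 21] -> max=57
step 11: append 2 -> window=[36, 21, 2] -> max=36
step 12: append 42 -> window=[21, 2, 42] -> max=42
step 13: append 33 -> window=[2, 42, 33] -> max=42
step 14: append 55 -> window=[42, 33, 55] -> max=55
step 15: append 54 -> window=[33, 55, 54] -> max=55

Answer: 56 56 56 56 56 57 57 57 36 42 42 55 55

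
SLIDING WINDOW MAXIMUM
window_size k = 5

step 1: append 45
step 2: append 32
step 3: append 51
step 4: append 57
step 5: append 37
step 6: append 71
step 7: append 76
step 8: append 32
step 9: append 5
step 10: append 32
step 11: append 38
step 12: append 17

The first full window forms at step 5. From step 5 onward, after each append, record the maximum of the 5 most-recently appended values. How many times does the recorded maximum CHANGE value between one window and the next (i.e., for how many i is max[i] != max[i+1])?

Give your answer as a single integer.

step 1: append 45 -> window=[45] (not full yet)
step 2: append 32 -> window=[45, 32] (not full yet)
step 3: append 51 -> window=[45, 32, 51] (not full yet)
step 4: append 57 -> window=[45, 32, 51, 57] (not full yet)
step 5: append 37 -> window=[45, 32, 51, 57, 37] -> max=57
step 6: append 71 -> window=[32, 51, 57, 37, 71] -> max=71
step 7: append 76 -> window=[51, 57, 37, 71, 76] -> max=76
step 8: append 32 -> window=[57, 37, 71, 76, 32] -> max=76
step 9: append 5 -> window=[37, 71, 76, 32, 5] -> max=76
step 10: append 32 -> window=[71, 76, 32, 5, 32] -> max=76
step 11: append 38 -> window=[76, 32, 5, 32, 38] -> max=76
step 12: append 17 -> window=[32, 5, 32, 38, 17] -> max=38
Recorded maximums: 57 71 76 76 76 76 76 38
Changes between consecutive maximums: 3

Answer: 3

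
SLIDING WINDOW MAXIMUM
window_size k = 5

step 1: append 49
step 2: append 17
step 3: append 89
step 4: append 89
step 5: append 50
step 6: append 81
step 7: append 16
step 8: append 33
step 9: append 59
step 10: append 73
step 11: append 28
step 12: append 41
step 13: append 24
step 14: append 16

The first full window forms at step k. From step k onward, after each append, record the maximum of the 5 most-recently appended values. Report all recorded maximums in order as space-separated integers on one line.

Answer: 89 89 89 89 81 81 73 73 73 73

Derivation:
step 1: append 49 -> window=[49] (not full yet)
step 2: append 17 -> window=[49, 17] (not full yet)
step 3: append 89 -> window=[49, 17, 89] (not full yet)
step 4: append 89 -> window=[49, 17, 89, 89] (not full yet)
step 5: append 50 -> window=[49, 17, 89, 89, 50] -> max=89
step 6: append 81 -> window=[17, 89, 89, 50, 81] -> max=89
step 7: append 16 -> window=[89, 89, 50, 81, 16] -> max=89
step 8: append 33 -> window=[89, 50, 81, 16, 33] -> max=89
step 9: append 59 -> window=[50, 81, 16, 33, 59] -> max=81
step 10: append 73 -> window=[81, 16, 33, 59, 73] -> max=81
step 11: append 28 -> window=[16, 33, 59, 73, 28] -> max=73
step 12: append 41 -> window=[33, 59, 73, 28, 41] -> max=73
step 13: append 24 -> window=[59, 73, 28, 41, 24] -> max=73
step 14: append 16 -> window=[73, 28, 41, 24, 16] -> max=73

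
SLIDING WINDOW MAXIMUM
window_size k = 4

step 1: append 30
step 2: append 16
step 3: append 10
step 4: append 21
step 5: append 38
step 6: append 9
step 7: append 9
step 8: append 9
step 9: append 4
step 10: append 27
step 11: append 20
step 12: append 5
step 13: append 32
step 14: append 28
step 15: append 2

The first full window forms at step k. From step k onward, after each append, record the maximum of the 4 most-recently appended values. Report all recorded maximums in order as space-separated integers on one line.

step 1: append 30 -> window=[30] (not full yet)
step 2: append 16 -> window=[30, 16] (not full yet)
step 3: append 10 -> window=[30, 16, 10] (not full yet)
step 4: append 21 -> window=[30, 16, 10, 21] -> max=30
step 5: append 38 -> window=[16, 10, 21, 38] -> max=38
step 6: append 9 -> window=[10, 21, 38, 9] -> max=38
step 7: append 9 -> window=[21, 38, 9, 9] -> max=38
step 8: append 9 -> window=[38, 9, 9, 9] -> max=38
step 9: append 4 -> window=[9, 9, 9, 4] -> max=9
step 10: append 27 -> window=[9, 9, 4, 27] -> max=27
step 11: append 20 -> window=[9, 4, 27, 20] -> max=27
step 12: append 5 -> window=[4, 27, 20, 5] -> max=27
step 13: append 32 -> window=[27, 20, 5, 32] -> max=32
step 14: append 28 -> window=[20, 5, 32, 28] -> max=32
step 15: append 2 -> window=[5, 32, 28, 2] -> max=32

Answer: 30 38 38 38 38 9 27 27 27 32 32 32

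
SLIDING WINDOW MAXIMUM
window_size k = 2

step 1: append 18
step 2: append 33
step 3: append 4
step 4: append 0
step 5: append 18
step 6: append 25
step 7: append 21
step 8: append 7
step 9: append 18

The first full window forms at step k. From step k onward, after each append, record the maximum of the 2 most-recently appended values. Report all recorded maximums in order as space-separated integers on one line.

Answer: 33 33 4 18 25 25 21 18

Derivation:
step 1: append 18 -> window=[18] (not full yet)
step 2: append 33 -> window=[18, 33] -> max=33
step 3: append 4 -> window=[33, 4] -> max=33
step 4: append 0 -> window=[4, 0] -> max=4
step 5: append 18 -> window=[0, 18] -> max=18
step 6: append 25 -> window=[18, 25] -> max=25
step 7: append 21 -> window=[25, 21] -> max=25
step 8: append 7 -> window=[21, 7] -> max=21
step 9: append 18 -> window=[7, 18] -> max=18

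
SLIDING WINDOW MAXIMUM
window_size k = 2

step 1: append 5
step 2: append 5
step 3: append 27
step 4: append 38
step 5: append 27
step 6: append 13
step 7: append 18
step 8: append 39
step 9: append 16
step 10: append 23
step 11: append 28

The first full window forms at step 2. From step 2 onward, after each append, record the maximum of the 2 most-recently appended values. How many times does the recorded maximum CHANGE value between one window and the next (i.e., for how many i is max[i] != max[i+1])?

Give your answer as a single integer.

Answer: 7

Derivation:
step 1: append 5 -> window=[5] (not full yet)
step 2: append 5 -> window=[5, 5] -> max=5
step 3: append 27 -> window=[5, 27] -> max=27
step 4: append 38 -> window=[27, 38] -> max=38
step 5: append 27 -> window=[38, 27] -> max=38
step 6: append 13 -> window=[27, 13] -> max=27
step 7: append 18 -> window=[13, 18] -> max=18
step 8: append 39 -> window=[18, 39] -> max=39
step 9: append 16 -> window=[39, 16] -> max=39
step 10: append 23 -> window=[16, 23] -> max=23
step 11: append 28 -> window=[23, 28] -> max=28
Recorded maximums: 5 27 38 38 27 18 39 39 23 28
Changes between consecutive maximums: 7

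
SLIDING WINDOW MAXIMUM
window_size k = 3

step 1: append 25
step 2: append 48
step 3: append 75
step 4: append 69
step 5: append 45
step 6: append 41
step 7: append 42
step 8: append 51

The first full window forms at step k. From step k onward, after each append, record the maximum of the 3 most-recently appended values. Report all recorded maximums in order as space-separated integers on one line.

step 1: append 25 -> window=[25] (not full yet)
step 2: append 48 -> window=[25, 48] (not full yet)
step 3: append 75 -> window=[25, 48, 75] -> max=75
step 4: append 69 -> window=[48, 75, 69] -> max=75
step 5: append 45 -> window=[75, 69, 45] -> max=75
step 6: append 41 -> window=[69, 45, 41] -> max=69
step 7: append 42 -> window=[45, 41, 42] -> max=45
step 8: append 51 -> window=[41, 42, 51] -> max=51

Answer: 75 75 75 69 45 51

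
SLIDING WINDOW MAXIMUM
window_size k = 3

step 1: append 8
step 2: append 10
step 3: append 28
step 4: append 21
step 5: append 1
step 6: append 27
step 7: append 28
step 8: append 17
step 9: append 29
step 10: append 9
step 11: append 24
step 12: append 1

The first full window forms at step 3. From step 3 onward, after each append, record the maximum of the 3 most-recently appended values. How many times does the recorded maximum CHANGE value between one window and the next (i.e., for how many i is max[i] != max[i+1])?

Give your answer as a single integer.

step 1: append 8 -> window=[8] (not full yet)
step 2: append 10 -> window=[8, 10] (not full yet)
step 3: append 28 -> window=[8, 10, 28] -> max=28
step 4: append 21 -> window=[10, 28, 21] -> max=28
step 5: append 1 -> window=[28, 21, 1] -> max=28
step 6: append 27 -> window=[21, 1, 27] -> max=27
step 7: append 28 -> window=[1, 27, 28] -> max=28
step 8: append 17 -> window=[27, 28, 17] -> max=28
step 9: append 29 -> window=[28, 17, 29] -> max=29
step 10: append 9 -> window=[17, 29, 9] -> max=29
step 11: append 24 -> window=[29, 9, 24] -> max=29
step 12: append 1 -> window=[9, 24, 1] -> max=24
Recorded maximums: 28 28 28 27 28 28 29 29 29 24
Changes between consecutive maximums: 4

Answer: 4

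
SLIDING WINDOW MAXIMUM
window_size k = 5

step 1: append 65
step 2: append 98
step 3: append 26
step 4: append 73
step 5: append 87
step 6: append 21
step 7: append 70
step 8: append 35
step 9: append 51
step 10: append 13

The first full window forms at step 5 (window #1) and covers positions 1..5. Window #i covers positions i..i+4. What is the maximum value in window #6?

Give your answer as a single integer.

step 1: append 65 -> window=[65] (not full yet)
step 2: append 98 -> window=[65, 98] (not full yet)
step 3: append 26 -> window=[65, 98, 26] (not full yet)
step 4: append 73 -> window=[65, 98, 26, 73] (not full yet)
step 5: append 87 -> window=[65, 98, 26, 73, 87] -> max=98
step 6: append 21 -> window=[98, 26, 73, 87, 21] -> max=98
step 7: append 70 -> window=[26, 73, 87, 21, 70] -> max=87
step 8: append 35 -> window=[73, 87, 21, 70, 35] -> max=87
step 9: append 51 -> window=[87, 21, 70, 35, 51] -> max=87
step 10: append 13 -> window=[21, 70, 35, 51, 13] -> max=70
Window #6 max = 70

Answer: 70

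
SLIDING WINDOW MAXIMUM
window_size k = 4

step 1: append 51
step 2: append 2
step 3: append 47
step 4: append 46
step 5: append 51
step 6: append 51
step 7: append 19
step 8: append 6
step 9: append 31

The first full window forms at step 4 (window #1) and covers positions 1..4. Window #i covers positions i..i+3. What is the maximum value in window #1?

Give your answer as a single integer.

Answer: 51

Derivation:
step 1: append 51 -> window=[51] (not full yet)
step 2: append 2 -> window=[51, 2] (not full yet)
step 3: append 47 -> window=[51, 2, 47] (not full yet)
step 4: append 46 -> window=[51, 2, 47, 46] -> max=51
Window #1 max = 51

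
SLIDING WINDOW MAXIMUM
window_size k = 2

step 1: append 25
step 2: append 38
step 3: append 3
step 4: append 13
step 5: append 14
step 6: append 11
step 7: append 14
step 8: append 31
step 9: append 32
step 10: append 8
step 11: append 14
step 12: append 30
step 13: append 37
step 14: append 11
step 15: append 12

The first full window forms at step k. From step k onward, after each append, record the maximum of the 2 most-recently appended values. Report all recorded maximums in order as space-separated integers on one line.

step 1: append 25 -> window=[25] (not full yet)
step 2: append 38 -> window=[25, 38] -> max=38
step 3: append 3 -> window=[38, 3] -> max=38
step 4: append 13 -> window=[3, 13] -> max=13
step 5: append 14 -> window=[13, 14] -> max=14
step 6: append 11 -> window=[14, 11] -> max=14
step 7: append 14 -> window=[11, 14] -> max=14
step 8: append 31 -> window=[14, 31] -> max=31
step 9: append 32 -> window=[31, 32] -> max=32
step 10: append 8 -> window=[32, 8] -> max=32
step 11: append 14 -> window=[8, 14] -> max=14
step 12: append 30 -> window=[14, 30] -> max=30
step 13: append 37 -> window=[30, 37] -> max=37
step 14: append 11 -> window=[37, 11] -> max=37
step 15: append 12 -> window=[11, 12] -> max=12

Answer: 38 38 13 14 14 14 31 32 32 14 30 37 37 12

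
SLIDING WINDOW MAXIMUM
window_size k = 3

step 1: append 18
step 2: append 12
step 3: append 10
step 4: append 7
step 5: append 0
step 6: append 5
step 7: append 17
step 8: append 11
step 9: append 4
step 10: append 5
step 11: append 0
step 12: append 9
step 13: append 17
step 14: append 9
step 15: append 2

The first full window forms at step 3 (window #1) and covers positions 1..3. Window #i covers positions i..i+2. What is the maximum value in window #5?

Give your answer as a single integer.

Answer: 17

Derivation:
step 1: append 18 -> window=[18] (not full yet)
step 2: append 12 -> window=[18, 12] (not full yet)
step 3: append 10 -> window=[18, 12, 10] -> max=18
step 4: append 7 -> window=[12, 10, 7] -> max=12
step 5: append 0 -> window=[10, 7, 0] -> max=10
step 6: append 5 -> window=[7, 0, 5] -> max=7
step 7: append 17 -> window=[0, 5, 17] -> max=17
Window #5 max = 17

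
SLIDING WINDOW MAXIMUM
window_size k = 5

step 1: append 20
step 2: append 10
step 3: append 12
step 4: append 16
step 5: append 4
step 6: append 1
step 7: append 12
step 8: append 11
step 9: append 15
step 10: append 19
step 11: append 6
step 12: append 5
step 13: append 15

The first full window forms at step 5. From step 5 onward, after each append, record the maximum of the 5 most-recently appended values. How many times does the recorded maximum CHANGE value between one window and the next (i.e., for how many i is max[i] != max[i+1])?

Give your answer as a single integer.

Answer: 3

Derivation:
step 1: append 20 -> window=[20] (not full yet)
step 2: append 10 -> window=[20, 10] (not full yet)
step 3: append 12 -> window=[20, 10, 12] (not full yet)
step 4: append 16 -> window=[20, 10, 12, 16] (not full yet)
step 5: append 4 -> window=[20, 10, 12, 16, 4] -> max=20
step 6: append 1 -> window=[10, 12, 16, 4, 1] -> max=16
step 7: append 12 -> window=[12, 16, 4, 1, 12] -> max=16
step 8: append 11 -> window=[16, 4, 1, 12, 11] -> max=16
step 9: append 15 -> window=[4, 1, 12, 11, 15] -> max=15
step 10: append 19 -> window=[1, 12, 11, 15, 19] -> max=19
step 11: append 6 -> window=[12, 11, 15, 19, 6] -> max=19
step 12: append 5 -> window=[11, 15, 19, 6, 5] -> max=19
step 13: append 15 -> window=[15, 19, 6, 5, 15] -> max=19
Recorded maximums: 20 16 16 16 15 19 19 19 19
Changes between consecutive maximums: 3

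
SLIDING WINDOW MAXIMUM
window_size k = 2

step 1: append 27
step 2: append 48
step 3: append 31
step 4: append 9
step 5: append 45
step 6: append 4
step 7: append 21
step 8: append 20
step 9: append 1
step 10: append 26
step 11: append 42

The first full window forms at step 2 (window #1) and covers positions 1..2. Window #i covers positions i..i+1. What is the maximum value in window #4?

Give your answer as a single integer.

step 1: append 27 -> window=[27] (not full yet)
step 2: append 48 -> window=[27, 48] -> max=48
step 3: append 31 -> window=[48, 31] -> max=48
step 4: append 9 -> window=[31, 9] -> max=31
step 5: append 45 -> window=[9, 45] -> max=45
Window #4 max = 45

Answer: 45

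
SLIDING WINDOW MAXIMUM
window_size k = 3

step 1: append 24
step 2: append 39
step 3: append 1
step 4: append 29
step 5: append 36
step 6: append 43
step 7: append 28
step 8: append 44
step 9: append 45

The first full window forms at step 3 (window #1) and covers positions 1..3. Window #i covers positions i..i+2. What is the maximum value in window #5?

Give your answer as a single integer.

step 1: append 24 -> window=[24] (not full yet)
step 2: append 39 -> window=[24, 39] (not full yet)
step 3: append 1 -> window=[24, 39, 1] -> max=39
step 4: append 29 -> window=[39, 1, 29] -> max=39
step 5: append 36 -> window=[1, 29, 36] -> max=36
step 6: append 43 -> window=[29, 36, 43] -> max=43
step 7: append 28 -> window=[36, 43, 28] -> max=43
Window #5 max = 43

Answer: 43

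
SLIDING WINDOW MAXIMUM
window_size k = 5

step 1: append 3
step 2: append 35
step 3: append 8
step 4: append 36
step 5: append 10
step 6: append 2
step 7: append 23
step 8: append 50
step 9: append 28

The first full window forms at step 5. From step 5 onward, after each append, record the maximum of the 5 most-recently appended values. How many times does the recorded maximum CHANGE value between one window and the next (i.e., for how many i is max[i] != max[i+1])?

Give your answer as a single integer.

step 1: append 3 -> window=[3] (not full yet)
step 2: append 35 -> window=[3, 35] (not full yet)
step 3: append 8 -> window=[3, 35, 8] (not full yet)
step 4: append 36 -> window=[3, 35, 8, 36] (not full yet)
step 5: append 10 -> window=[3, 35, 8, 36, 10] -> max=36
step 6: append 2 -> window=[35, 8, 36, 10, 2] -> max=36
step 7: append 23 -> window=[8, 36, 10, 2, 23] -> max=36
step 8: append 50 -> window=[36, 10, 2, 23, 50] -> max=50
step 9: append 28 -> window=[10, 2, 23, 50, 28] -> max=50
Recorded maximums: 36 36 36 50 50
Changes between consecutive maximums: 1

Answer: 1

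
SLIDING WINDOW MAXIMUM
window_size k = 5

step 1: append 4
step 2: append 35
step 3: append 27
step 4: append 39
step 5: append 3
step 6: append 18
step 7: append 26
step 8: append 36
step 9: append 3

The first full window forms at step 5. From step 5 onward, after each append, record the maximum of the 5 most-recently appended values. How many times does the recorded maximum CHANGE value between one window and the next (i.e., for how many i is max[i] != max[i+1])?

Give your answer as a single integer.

step 1: append 4 -> window=[4] (not full yet)
step 2: append 35 -> window=[4, 35] (not full yet)
step 3: append 27 -> window=[4, 35, 27] (not full yet)
step 4: append 39 -> window=[4, 35, 27, 39] (not full yet)
step 5: append 3 -> window=[4, 35, 27, 39, 3] -> max=39
step 6: append 18 -> window=[35, 27, 39, 3, 18] -> max=39
step 7: append 26 -> window=[27, 39, 3, 18, 26] -> max=39
step 8: append 36 -> window=[39, 3, 18, 26, 36] -> max=39
step 9: append 3 -> window=[3, 18, 26, 36, 3] -> max=36
Recorded maximums: 39 39 39 39 36
Changes between consecutive maximums: 1

Answer: 1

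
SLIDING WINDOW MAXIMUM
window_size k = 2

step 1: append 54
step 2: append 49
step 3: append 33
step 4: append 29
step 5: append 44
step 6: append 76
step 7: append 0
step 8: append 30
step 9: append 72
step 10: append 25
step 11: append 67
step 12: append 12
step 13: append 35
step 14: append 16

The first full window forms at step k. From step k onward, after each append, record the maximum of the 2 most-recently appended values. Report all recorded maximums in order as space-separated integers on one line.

Answer: 54 49 33 44 76 76 30 72 72 67 67 35 35

Derivation:
step 1: append 54 -> window=[54] (not full yet)
step 2: append 49 -> window=[54, 49] -> max=54
step 3: append 33 -> window=[49, 33] -> max=49
step 4: append 29 -> window=[33, 29] -> max=33
step 5: append 44 -> window=[29, 44] -> max=44
step 6: append 76 -> window=[44, 76] -> max=76
step 7: append 0 -> window=[76, 0] -> max=76
step 8: append 30 -> window=[0, 30] -> max=30
step 9: append 72 -> window=[30, 72] -> max=72
step 10: append 25 -> window=[72, 25] -> max=72
step 11: append 67 -> window=[25, 67] -> max=67
step 12: append 12 -> window=[67, 12] -> max=67
step 13: append 35 -> window=[12, 35] -> max=35
step 14: append 16 -> window=[35, 16] -> max=35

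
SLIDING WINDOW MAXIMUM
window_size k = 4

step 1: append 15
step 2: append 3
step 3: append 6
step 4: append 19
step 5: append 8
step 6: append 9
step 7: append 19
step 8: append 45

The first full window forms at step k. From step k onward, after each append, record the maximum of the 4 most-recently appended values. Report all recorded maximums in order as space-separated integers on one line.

step 1: append 15 -> window=[15] (not full yet)
step 2: append 3 -> window=[15, 3] (not full yet)
step 3: append 6 -> window=[15, 3, 6] (not full yet)
step 4: append 19 -> window=[15, 3, 6, 19] -> max=19
step 5: append 8 -> window=[3, 6, 19, 8] -> max=19
step 6: append 9 -> window=[6, 19, 8, 9] -> max=19
step 7: append 19 -> window=[19, 8, 9, 19] -> max=19
step 8: append 45 -> window=[8, 9, 19, 45] -> max=45

Answer: 19 19 19 19 45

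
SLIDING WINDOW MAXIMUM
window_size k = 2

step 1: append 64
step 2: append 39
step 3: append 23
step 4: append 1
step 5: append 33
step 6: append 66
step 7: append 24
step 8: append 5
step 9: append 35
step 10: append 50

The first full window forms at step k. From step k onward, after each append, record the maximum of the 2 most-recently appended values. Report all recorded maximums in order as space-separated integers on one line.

step 1: append 64 -> window=[64] (not full yet)
step 2: append 39 -> window=[64, 39] -> max=64
step 3: append 23 -> window=[39, 23] -> max=39
step 4: append 1 -> window=[23, 1] -> max=23
step 5: append 33 -> window=[1, 33] -> max=33
step 6: append 66 -> window=[33, 66] -> max=66
step 7: append 24 -> window=[66, 24] -> max=66
step 8: append 5 -> window=[24, 5] -> max=24
step 9: append 35 -> window=[5, 35] -> max=35
step 10: append 50 -> window=[35, 50] -> max=50

Answer: 64 39 23 33 66 66 24 35 50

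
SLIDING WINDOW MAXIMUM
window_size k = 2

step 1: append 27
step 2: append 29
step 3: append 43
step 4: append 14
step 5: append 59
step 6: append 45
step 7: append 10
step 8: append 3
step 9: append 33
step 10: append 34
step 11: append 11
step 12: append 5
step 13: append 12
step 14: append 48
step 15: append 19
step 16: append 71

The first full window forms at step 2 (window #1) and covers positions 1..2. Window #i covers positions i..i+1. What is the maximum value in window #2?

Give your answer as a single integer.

Answer: 43

Derivation:
step 1: append 27 -> window=[27] (not full yet)
step 2: append 29 -> window=[27, 29] -> max=29
step 3: append 43 -> window=[29, 43] -> max=43
Window #2 max = 43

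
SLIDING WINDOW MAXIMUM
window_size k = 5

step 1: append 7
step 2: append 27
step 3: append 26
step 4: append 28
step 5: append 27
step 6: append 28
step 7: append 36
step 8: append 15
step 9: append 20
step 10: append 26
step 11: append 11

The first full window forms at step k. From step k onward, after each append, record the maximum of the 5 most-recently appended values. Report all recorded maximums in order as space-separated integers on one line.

step 1: append 7 -> window=[7] (not full yet)
step 2: append 27 -> window=[7, 27] (not full yet)
step 3: append 26 -> window=[7, 27, 26] (not full yet)
step 4: append 28 -> window=[7, 27, 26, 28] (not full yet)
step 5: append 27 -> window=[7, 27, 26, 28, 27] -> max=28
step 6: append 28 -> window=[27, 26, 28, 27, 28] -> max=28
step 7: append 36 -> window=[26, 28, 27, 28, 36] -> max=36
step 8: append 15 -> window=[28, 27, 28, 36, 15] -> max=36
step 9: append 20 -> window=[27, 28, 36, 15, 20] -> max=36
step 10: append 26 -> window=[28, 36, 15, 20, 26] -> max=36
step 11: append 11 -> window=[36, 15, 20, 26, 11] -> max=36

Answer: 28 28 36 36 36 36 36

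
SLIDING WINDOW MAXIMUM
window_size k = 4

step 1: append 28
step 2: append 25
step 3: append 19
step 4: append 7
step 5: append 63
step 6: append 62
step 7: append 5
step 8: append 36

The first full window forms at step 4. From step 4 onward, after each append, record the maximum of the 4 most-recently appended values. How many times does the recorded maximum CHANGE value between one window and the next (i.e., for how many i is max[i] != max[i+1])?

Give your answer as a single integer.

Answer: 1

Derivation:
step 1: append 28 -> window=[28] (not full yet)
step 2: append 25 -> window=[28, 25] (not full yet)
step 3: append 19 -> window=[28, 25, 19] (not full yet)
step 4: append 7 -> window=[28, 25, 19, 7] -> max=28
step 5: append 63 -> window=[25, 19, 7, 63] -> max=63
step 6: append 62 -> window=[19, 7, 63, 62] -> max=63
step 7: append 5 -> window=[7, 63, 62, 5] -> max=63
step 8: append 36 -> window=[63, 62, 5, 36] -> max=63
Recorded maximums: 28 63 63 63 63
Changes between consecutive maximums: 1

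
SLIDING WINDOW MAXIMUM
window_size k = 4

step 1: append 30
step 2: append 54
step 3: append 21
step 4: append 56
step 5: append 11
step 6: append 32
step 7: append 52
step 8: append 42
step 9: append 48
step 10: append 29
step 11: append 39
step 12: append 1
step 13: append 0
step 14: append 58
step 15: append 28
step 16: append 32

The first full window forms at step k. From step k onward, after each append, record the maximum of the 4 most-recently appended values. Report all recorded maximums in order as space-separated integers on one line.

step 1: append 30 -> window=[30] (not full yet)
step 2: append 54 -> window=[30, 54] (not full yet)
step 3: append 21 -> window=[30, 54, 21] (not full yet)
step 4: append 56 -> window=[30, 54, 21, 56] -> max=56
step 5: append 11 -> window=[54, 21, 56, 11] -> max=56
step 6: append 32 -> window=[21, 56, 11, 32] -> max=56
step 7: append 52 -> window=[56, 11, 32, 52] -> max=56
step 8: append 42 -> window=[11, 32, 52, 42] -> max=52
step 9: append 48 -> window=[32, 52, 42, 48] -> max=52
step 10: append 29 -> window=[52, 42, 48, 29] -> max=52
step 11: append 39 -> window=[42, 48, 29, 39] -> max=48
step 12: append 1 -> window=[48, 29, 39, 1] -> max=48
step 13: append 0 -> window=[29, 39, 1, 0] -> max=39
step 14: append 58 -> window=[39, 1, 0, 58] -> max=58
step 15: append 28 -> window=[1, 0, 58, 28] -> max=58
step 16: append 32 -> window=[0, 58, 28, 32] -> max=58

Answer: 56 56 56 56 52 52 52 48 48 39 58 58 58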